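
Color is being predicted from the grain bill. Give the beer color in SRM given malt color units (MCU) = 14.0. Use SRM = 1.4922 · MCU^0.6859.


SRM = 1.4922 · 14.0^0.6859

9.1192 SRM


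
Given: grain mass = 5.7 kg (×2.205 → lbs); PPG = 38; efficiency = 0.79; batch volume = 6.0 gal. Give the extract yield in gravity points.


points = lbs × PPG × eff / vol
lbs = 5.7 × 2.205 = 12.5685
points = 12.5685 × 38 × 0.79 / 6.0

62.8844 points


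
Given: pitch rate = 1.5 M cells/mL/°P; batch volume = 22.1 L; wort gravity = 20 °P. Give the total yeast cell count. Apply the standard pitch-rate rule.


cells (billions) = rate · V_L · °P
cells = 1.5 · 22.1 · 20

663.0000 billion cells


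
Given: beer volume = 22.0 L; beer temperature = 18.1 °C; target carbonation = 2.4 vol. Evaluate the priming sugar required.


residual = 14.695·(0.01821 + 0.09011·e^(−0.04·T));  sugar = (target − residual)·4.0·V
residual = 14.695·(0.01821 + 0.09011·e^(−0.04·18.1)) = 0.9096
sugar = (2.4 − 0.9096)·4.0·22.0

131.1584 g


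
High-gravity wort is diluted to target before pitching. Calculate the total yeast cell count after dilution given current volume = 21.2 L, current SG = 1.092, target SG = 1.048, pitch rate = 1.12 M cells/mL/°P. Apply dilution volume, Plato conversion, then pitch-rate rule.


V_w = V·((SG_c−1)/(SG_t−1)−1);  °P = 259 − 259/SG_t;  cells = rate·(V+V_w)·°P
V_w = 21.2·((1.092−1)/(1.048−1)−1) = 19.4333
V_final = 21.2 + 19.4333 = 40.6333
°P = 259 − 259/1.048 = 11.8626
cells = 1.12·40.6333·11.8626

539.8588 billion cells


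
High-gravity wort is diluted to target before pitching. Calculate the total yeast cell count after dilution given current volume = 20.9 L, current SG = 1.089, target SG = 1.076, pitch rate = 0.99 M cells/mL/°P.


V_w = V·((SG_c−1)/(SG_t−1)−1);  °P = 259 − 259/SG_t;  cells = rate·(V+V_w)·°P
V_w = 20.9·((1.089−1)/(1.076−1)−1) = 3.5750
V_final = 20.9 + 3.5750 = 24.4750
°P = 259 − 259/1.076 = 18.2937
cells = 0.99·24.4750·18.2937

443.2604 billion cells


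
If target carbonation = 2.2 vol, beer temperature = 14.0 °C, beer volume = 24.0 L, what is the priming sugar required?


residual = 14.695·(0.01821 + 0.09011·e^(−0.04·T));  sugar = (target − residual)·4.0·V
residual = 14.695·(0.01821 + 0.09011·e^(−0.04·14.0)) = 1.0240
sugar = (2.2 − 1.0240)·4.0·24.0

112.8987 g


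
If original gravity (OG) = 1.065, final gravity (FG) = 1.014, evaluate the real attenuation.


AA = (OG−FG)/(OG−1)·100;  RA = AA·0.8192
AA = (1.065 − 1.014)/(1.065 − 1)·100 = 78.4615
RA = 78.4615·0.8192

64.2757 %


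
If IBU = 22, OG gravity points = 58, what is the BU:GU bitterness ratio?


BU:GU = IBU / OG_points
BU:GU = 22 / 58

0.3793


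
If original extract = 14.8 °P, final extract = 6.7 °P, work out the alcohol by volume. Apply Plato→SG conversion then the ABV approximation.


SG = 259/(259 − P);  ABV = (OG − FG)·131.25
OG = 259/(259 − 14.8) = 1.0606
FG = 259/(259 − 6.7) = 1.0266
ABV = (1.0606 − 1.0266)·131.25

4.4691 % ABV


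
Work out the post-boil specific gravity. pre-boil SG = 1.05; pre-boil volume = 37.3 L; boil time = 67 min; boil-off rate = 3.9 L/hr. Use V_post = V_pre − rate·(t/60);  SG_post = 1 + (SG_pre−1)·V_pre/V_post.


V_post = 37.3 − 3.9·(67/60) = 32.9450
SG_post = 1 + (1.05 − 1)·37.3/32.9450

1.0566


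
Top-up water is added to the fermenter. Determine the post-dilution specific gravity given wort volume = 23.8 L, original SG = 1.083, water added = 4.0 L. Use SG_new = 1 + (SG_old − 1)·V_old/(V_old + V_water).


pts = (1.083 − 1)·1000·23.8/(23.8 + 4.0) = 71.0576
SG_new = 1 + 71.0576/1000

1.0711


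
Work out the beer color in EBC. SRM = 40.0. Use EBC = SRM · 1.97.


EBC = 40.0 · 1.97

78.8000 EBC


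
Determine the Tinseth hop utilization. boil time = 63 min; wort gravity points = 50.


U = 1.65·0.000125^(GP/1000) · (1 − e^(−0.04·t))/4.15
bigness = 1.65·0.000125^(50/1000) = 1.0528
boil_factor = (1 − e^(−0.04·63))/4.15 = 0.2216
U = 1.0528 · 0.2216

0.2333


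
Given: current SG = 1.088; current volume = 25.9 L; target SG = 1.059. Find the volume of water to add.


V_water = V·((SG_curr − 1)/(SG_target − 1) − 1)
V_water = 25.9·((1.088 − 1)/(1.059 − 1) − 1)

12.7305 L


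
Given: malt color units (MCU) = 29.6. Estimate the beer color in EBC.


SRM = 1.4922·MCU^0.6859;  EBC = SRM·1.97
SRM = 1.4922·29.6^0.6859 = 15.2400
EBC = 15.2400·1.97

30.0229 EBC


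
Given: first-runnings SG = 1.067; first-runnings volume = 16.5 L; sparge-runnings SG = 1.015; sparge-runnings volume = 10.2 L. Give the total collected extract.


total = Σ (SG_i − 1)·1000·V_i
first = (1.067 − 1)·1000·16.5 = 1105.5000
sparge = (1.015 − 1)·1000·10.2 = 153.0000
total = 1105.5000 + 153.0000

1258.5000 gravity·L


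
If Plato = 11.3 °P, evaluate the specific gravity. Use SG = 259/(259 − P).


SG = 259/(259 − 11.3)

1.0456


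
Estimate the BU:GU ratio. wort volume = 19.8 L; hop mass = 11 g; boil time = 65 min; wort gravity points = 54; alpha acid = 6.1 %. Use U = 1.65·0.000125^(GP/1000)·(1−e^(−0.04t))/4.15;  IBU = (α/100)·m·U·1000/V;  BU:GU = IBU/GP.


U = 1.65·0.000125^(54/1000)·(1−e^(−0.04·65))/4.15 = 0.2265
IBU = (6.1/100)·11·0.2265·1000/19.8 = 7.6773
BU:GU = 7.6773/54

0.1422


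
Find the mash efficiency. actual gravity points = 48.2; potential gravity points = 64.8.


efficiency = actual / potential × 100
efficiency = 48.2 / 64.8 × 100

74.3827 %


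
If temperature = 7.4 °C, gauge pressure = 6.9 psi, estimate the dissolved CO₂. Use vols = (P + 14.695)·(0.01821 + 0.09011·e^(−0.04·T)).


vols = (6.9 + 14.695)·(0.01821 + 0.09011·e^(−0.04·7.4))

1.8406 volumes


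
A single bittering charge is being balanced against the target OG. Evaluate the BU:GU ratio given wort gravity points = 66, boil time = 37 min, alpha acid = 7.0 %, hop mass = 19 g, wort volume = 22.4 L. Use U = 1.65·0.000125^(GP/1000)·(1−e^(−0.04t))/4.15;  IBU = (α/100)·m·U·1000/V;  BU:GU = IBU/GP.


U = 1.65·0.000125^(66/1000)·(1−e^(−0.04·37))/4.15 = 0.1697
IBU = (7.0/100)·19·0.1697·1000/22.4 = 10.0753
BU:GU = 10.0753/66

0.1527


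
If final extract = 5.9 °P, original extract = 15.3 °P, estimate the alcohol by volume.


SG = 259/(259 − P);  ABV = (OG − FG)·131.25
OG = 259/(259 − 15.3) = 1.0628
FG = 259/(259 − 5.9) = 1.0233
ABV = (1.0628 − 1.0233)·131.25

5.1806 % ABV


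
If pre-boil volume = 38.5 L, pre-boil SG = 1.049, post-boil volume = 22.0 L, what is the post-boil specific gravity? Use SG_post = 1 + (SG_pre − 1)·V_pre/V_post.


pts_pre = (1.049 − 1)·1000 = 49.0000
pts_post = 49.0000·38.5/22.0 = 85.7500
SG_post = 1 + 85.7500/1000

1.0857


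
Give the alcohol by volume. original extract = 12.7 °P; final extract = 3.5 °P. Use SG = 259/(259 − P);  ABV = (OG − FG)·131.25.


OG = 259/(259 − 12.7) = 1.0516
FG = 259/(259 − 3.5) = 1.0137
ABV = (1.0516 − 1.0137)·131.25

4.9697 % ABV


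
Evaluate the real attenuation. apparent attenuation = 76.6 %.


RA = AA · 0.8192
RA = 76.6 · 0.8192

62.7507 %


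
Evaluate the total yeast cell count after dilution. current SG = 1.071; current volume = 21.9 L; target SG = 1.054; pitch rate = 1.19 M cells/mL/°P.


V_w = V·((SG_c−1)/(SG_t−1)−1);  °P = 259 − 259/SG_t;  cells = rate·(V+V_w)·°P
V_w = 21.9·((1.071−1)/(1.054−1)−1) = 6.8944
V_final = 21.9 + 6.8944 = 28.7944
°P = 259 − 259/1.054 = 13.2694
cells = 1.19·28.7944·13.2694

454.6829 billion cells


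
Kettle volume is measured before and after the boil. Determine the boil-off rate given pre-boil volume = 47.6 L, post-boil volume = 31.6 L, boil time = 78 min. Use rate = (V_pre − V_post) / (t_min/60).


rate = (47.6 − 31.6) / (78/60)

12.3077 L/hr


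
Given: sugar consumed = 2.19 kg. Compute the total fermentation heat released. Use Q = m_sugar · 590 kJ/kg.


Q = 2.19 · 590

1292.1000 kJ


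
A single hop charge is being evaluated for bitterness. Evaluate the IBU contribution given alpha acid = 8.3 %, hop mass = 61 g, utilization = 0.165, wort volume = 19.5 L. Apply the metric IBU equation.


IBU = (α/100)·mass·U·1000 / V
IBU = (8.3/100)·61·0.165·1000 / 19.5

42.8408 IBU


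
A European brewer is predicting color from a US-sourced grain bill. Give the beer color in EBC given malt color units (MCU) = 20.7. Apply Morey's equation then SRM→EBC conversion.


SRM = 1.4922·MCU^0.6859;  EBC = SRM·1.97
SRM = 1.4922·20.7^0.6859 = 11.9248
EBC = 11.9248·1.97

23.4919 EBC


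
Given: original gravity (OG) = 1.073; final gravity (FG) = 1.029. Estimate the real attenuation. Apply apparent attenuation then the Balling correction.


AA = (OG−FG)/(OG−1)·100;  RA = AA·0.8192
AA = (1.073 − 1.029)/(1.073 − 1)·100 = 60.2740
RA = 60.2740·0.8192

49.3764 %


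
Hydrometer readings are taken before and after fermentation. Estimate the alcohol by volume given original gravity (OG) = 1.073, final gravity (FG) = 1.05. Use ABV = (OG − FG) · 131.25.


ABV = (1.073 − 1.05) · 131.25

3.0187 % ABV


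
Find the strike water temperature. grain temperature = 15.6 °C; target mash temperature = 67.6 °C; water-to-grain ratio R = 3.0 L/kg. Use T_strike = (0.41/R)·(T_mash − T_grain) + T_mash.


T_strike = (0.41/3.0)·(67.6 − 15.6) + 67.6

74.7067 °C


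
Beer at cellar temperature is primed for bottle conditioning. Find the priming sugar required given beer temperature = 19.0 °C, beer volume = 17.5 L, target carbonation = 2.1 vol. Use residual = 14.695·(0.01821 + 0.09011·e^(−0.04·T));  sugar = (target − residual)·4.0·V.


residual = 14.695·(0.01821 + 0.09011·e^(−0.04·19.0)) = 0.8869
sugar = (2.1 − 0.8869)·4.0·17.5

84.9195 g


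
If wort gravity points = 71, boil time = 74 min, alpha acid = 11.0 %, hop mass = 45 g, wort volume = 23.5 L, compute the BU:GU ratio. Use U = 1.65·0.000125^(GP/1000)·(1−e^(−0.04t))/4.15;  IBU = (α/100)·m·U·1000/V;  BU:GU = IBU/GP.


U = 1.65·0.000125^(71/1000)·(1−e^(−0.04·74))/4.15 = 0.1992
IBU = (11.0/100)·45·0.1992·1000/23.5 = 41.9513
BU:GU = 41.9513/71

0.5909


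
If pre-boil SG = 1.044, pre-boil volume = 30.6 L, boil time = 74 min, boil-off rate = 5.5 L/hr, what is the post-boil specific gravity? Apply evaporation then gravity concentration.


V_post = V_pre − rate·(t/60);  SG_post = 1 + (SG_pre−1)·V_pre/V_post
V_post = 30.6 − 5.5·(74/60) = 23.8167
SG_post = 1 + (1.044 − 1)·30.6/23.8167

1.0565


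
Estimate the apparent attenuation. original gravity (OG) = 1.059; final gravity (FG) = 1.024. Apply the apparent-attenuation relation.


AA = (OG − FG)/(OG − 1) · 100
AA = (1.059 − 1.024)/(1.059 − 1) · 100

59.3220 %


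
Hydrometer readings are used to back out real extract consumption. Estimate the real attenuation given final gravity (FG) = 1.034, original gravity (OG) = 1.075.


AA = (OG−FG)/(OG−1)·100;  RA = AA·0.8192
AA = (1.075 − 1.034)/(1.075 − 1)·100 = 54.6667
RA = 54.6667·0.8192

44.7829 %


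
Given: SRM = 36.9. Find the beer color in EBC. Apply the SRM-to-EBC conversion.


EBC = SRM · 1.97
EBC = 36.9 · 1.97

72.6930 EBC


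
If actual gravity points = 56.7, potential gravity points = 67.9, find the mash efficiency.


efficiency = actual / potential × 100
efficiency = 56.7 / 67.9 × 100

83.5052 %


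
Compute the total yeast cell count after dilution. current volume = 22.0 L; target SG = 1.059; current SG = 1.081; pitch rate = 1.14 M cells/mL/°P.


V_w = V·((SG_c−1)/(SG_t−1)−1);  °P = 259 − 259/SG_t;  cells = rate·(V+V_w)·°P
V_w = 22.0·((1.081−1)/(1.059−1)−1) = 8.2034
V_final = 22.0 + 8.2034 = 30.2034
°P = 259 − 259/1.059 = 14.4297
cells = 1.14·30.2034·14.4297

496.8398 billion cells


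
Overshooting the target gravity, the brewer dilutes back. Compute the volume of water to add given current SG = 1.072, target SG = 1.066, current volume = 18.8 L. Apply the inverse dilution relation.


V_water = V·((SG_curr − 1)/(SG_target − 1) − 1)
V_water = 18.8·((1.072 − 1)/(1.066 − 1) − 1)

1.7091 L


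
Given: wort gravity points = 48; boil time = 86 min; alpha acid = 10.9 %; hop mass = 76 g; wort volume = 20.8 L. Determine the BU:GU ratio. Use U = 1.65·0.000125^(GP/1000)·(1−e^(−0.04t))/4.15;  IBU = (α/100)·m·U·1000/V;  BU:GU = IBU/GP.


U = 1.65·0.000125^(48/1000)·(1−e^(−0.04·86))/4.15 = 0.2500
IBU = (10.9/100)·76·0.2500·1000/20.8 = 99.5659
BU:GU = 99.5659/48

2.0743


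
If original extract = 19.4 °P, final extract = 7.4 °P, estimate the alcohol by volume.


SG = 259/(259 − P);  ABV = (OG − FG)·131.25
OG = 259/(259 − 19.4) = 1.0810
FG = 259/(259 − 7.4) = 1.0294
ABV = (1.0810 − 1.0294)·131.25

6.7668 % ABV


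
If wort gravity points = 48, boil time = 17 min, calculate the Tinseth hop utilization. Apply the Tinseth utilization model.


U = 1.65·0.000125^(GP/1000) · (1 − e^(−0.04·t))/4.15
bigness = 1.65·0.000125^(48/1000) = 1.0719
boil_factor = (1 − e^(−0.04·17))/4.15 = 0.1189
U = 1.0719 · 0.1189

0.1274


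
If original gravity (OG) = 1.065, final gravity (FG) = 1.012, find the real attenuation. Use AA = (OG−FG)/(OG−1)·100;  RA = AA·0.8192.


AA = (1.065 − 1.012)/(1.065 − 1)·100 = 81.5385
RA = 81.5385·0.8192

66.7963 %


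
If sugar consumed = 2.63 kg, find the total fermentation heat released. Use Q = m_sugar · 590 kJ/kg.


Q = 2.63 · 590

1551.7000 kJ


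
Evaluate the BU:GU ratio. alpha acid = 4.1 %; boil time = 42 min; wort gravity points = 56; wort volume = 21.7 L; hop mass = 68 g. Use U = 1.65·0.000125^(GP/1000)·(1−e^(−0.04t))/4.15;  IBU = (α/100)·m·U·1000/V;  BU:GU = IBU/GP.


U = 1.65·0.000125^(56/1000)·(1−e^(−0.04·42))/4.15 = 0.1956
IBU = (4.1/100)·68·0.1956·1000/21.7 = 25.1258
BU:GU = 25.1258/56

0.4487


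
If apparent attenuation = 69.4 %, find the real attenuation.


RA = AA · 0.8192
RA = 69.4 · 0.8192

56.8525 %


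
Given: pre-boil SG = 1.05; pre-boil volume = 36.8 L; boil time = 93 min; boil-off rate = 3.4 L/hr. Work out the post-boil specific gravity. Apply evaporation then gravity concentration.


V_post = V_pre − rate·(t/60);  SG_post = 1 + (SG_pre−1)·V_pre/V_post
V_post = 36.8 − 3.4·(93/60) = 31.5300
SG_post = 1 + (1.05 − 1)·36.8/31.5300

1.0584


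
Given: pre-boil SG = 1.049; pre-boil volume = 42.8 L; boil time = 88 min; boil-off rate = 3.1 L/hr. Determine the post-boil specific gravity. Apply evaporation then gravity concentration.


V_post = V_pre − rate·(t/60);  SG_post = 1 + (SG_pre−1)·V_pre/V_post
V_post = 42.8 − 3.1·(88/60) = 38.2533
SG_post = 1 + (1.049 − 1)·42.8/38.2533

1.0548


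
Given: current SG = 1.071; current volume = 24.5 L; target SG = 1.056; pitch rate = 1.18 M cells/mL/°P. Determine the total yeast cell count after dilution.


V_w = V·((SG_c−1)/(SG_t−1)−1);  °P = 259 − 259/SG_t;  cells = rate·(V+V_w)·°P
V_w = 24.5·((1.071−1)/(1.056−1)−1) = 6.5625
V_final = 24.5 + 6.5625 = 31.0625
°P = 259 − 259/1.056 = 13.7348
cells = 1.18·31.0625·13.7348

503.4337 billion cells


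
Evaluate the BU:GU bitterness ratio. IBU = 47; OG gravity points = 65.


BU:GU = IBU / OG_points
BU:GU = 47 / 65

0.7231


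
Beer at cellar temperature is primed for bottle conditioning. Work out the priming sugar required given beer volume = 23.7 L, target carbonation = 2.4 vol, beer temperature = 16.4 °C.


residual = 14.695·(0.01821 + 0.09011·e^(−0.04·T));  sugar = (target − residual)·4.0·V
residual = 14.695·(0.01821 + 0.09011·e^(−0.04·16.4)) = 0.9547
sugar = (2.4 − 0.9547)·4.0·23.7

137.0110 g


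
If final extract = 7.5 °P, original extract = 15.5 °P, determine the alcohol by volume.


SG = 259/(259 − P);  ABV = (OG − FG)·131.25
OG = 259/(259 − 15.5) = 1.0637
FG = 259/(259 − 7.5) = 1.0298
ABV = (1.0637 − 1.0298)·131.25

4.4407 % ABV


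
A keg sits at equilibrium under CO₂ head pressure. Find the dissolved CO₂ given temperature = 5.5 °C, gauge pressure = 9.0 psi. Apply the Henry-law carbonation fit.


vols = (P + 14.695)·(0.01821 + 0.09011·e^(−0.04·T))
vols = (9.0 + 14.695)·(0.01821 + 0.09011·e^(−0.04·5.5))

2.1450 volumes


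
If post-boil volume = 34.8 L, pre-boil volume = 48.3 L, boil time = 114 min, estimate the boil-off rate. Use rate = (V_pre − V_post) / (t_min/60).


rate = (48.3 − 34.8) / (114/60)

7.1053 L/hr


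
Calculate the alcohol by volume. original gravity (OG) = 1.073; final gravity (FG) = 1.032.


ABV = (OG − FG) · 131.25
ABV = (1.073 − 1.032) · 131.25

5.3812 % ABV


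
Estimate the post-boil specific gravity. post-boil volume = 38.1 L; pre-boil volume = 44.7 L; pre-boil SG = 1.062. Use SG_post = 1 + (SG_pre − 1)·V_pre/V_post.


pts_pre = (1.062 − 1)·1000 = 62.0000
pts_post = 62.0000·44.7/38.1 = 72.7402
SG_post = 1 + 72.7402/1000

1.0727


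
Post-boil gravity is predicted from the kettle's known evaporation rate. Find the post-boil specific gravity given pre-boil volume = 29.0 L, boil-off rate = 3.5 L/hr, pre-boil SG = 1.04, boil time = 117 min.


V_post = V_pre − rate·(t/60);  SG_post = 1 + (SG_pre−1)·V_pre/V_post
V_post = 29.0 − 3.5·(117/60) = 22.1750
SG_post = 1 + (1.04 − 1)·29.0/22.1750

1.0523


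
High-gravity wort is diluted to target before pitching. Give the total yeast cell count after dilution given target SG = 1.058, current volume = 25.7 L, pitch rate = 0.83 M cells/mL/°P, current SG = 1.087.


V_w = V·((SG_c−1)/(SG_t−1)−1);  °P = 259 − 259/SG_t;  cells = rate·(V+V_w)·°P
V_w = 25.7·((1.087−1)/(1.058−1)−1) = 12.8500
V_final = 25.7 + 12.8500 = 38.5500
°P = 259 − 259/1.058 = 14.1985
cells = 0.83·38.5500·14.1985

454.3019 billion cells


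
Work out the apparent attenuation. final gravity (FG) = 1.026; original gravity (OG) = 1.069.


AA = (OG − FG)/(OG − 1) · 100
AA = (1.069 − 1.026)/(1.069 − 1) · 100

62.3188 %


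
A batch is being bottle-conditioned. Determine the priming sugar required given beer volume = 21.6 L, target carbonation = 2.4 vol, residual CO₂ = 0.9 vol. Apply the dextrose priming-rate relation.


sugar = (target − residual)·4.0·V
sugar = (2.4 − 0.9)·4.0·21.6

129.6000 g


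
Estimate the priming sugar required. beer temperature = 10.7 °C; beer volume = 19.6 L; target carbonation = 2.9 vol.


residual = 14.695·(0.01821 + 0.09011·e^(−0.04·T));  sugar = (target − residual)·4.0·V
residual = 14.695·(0.01821 + 0.09011·e^(−0.04·10.7)) = 1.1307
sugar = (2.9 − 1.1307)·4.0·19.6

138.7129 g


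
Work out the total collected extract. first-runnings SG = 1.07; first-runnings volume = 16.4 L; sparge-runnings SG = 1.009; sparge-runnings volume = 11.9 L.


total = Σ (SG_i − 1)·1000·V_i
first = (1.07 − 1)·1000·16.4 = 1148.0000
sparge = (1.009 − 1)·1000·11.9 = 107.1000
total = 1148.0000 + 107.1000

1255.1000 gravity·L


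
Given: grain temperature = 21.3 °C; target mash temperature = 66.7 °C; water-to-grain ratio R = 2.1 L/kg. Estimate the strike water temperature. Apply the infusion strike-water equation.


T_strike = (0.41/R)·(T_mash − T_grain) + T_mash
T_strike = (0.41/2.1)·(66.7 − 21.3) + 66.7

75.5638 °C


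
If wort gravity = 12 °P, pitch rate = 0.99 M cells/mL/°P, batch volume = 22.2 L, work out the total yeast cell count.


cells (billions) = rate · V_L · °P
cells = 0.99 · 22.2 · 12

263.7360 billion cells


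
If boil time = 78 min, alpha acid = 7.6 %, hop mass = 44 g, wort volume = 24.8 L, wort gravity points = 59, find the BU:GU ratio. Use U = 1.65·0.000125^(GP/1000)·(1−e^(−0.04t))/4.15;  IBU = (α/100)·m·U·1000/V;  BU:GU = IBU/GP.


U = 1.65·0.000125^(59/1000)·(1−e^(−0.04·78))/4.15 = 0.2236
IBU = (7.6/100)·44·0.2236·1000/24.8 = 30.1547
BU:GU = 30.1547/59

0.5111


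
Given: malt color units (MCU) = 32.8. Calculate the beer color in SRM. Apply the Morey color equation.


SRM = 1.4922 · MCU^0.6859
SRM = 1.4922 · 32.8^0.6859

16.3518 SRM


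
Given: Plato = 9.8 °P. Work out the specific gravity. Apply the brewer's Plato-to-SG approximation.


SG = 259/(259 − P)
SG = 259/(259 − 9.8)

1.0393


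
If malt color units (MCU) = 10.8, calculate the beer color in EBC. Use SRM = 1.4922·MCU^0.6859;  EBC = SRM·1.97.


SRM = 1.4922·10.8^0.6859 = 7.6322
EBC = 7.6322·1.97

15.0355 EBC


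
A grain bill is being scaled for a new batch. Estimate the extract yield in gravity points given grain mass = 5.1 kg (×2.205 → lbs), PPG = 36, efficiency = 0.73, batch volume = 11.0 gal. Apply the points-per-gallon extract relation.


points = lbs × PPG × eff / vol
lbs = 5.1 × 2.205 = 11.2455
points = 11.2455 × 36 × 0.73 / 11.0

26.8665 points


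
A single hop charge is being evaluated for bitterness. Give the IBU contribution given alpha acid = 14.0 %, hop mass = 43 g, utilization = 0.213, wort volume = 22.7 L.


IBU = (α/100)·mass·U·1000 / V
IBU = (14.0/100)·43·0.213·1000 / 22.7

56.4872 IBU


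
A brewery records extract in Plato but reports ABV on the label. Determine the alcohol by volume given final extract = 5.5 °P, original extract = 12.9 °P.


SG = 259/(259 − P);  ABV = (OG − FG)·131.25
OG = 259/(259 − 12.9) = 1.0524
FG = 259/(259 − 5.5) = 1.0217
ABV = (1.0524 − 1.0217)·131.25

4.0322 % ABV


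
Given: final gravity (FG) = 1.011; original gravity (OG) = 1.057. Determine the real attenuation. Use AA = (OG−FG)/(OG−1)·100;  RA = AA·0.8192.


AA = (1.057 − 1.011)/(1.057 − 1)·100 = 80.7018
RA = 80.7018·0.8192

66.1109 %


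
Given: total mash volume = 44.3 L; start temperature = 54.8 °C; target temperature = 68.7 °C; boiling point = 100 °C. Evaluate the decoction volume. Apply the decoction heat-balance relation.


V_dec = V_total·(T_target − T_start)/(T_boil − T_start)
V_dec = 44.3·(68.7 − 54.8)/(100 − 54.8)

13.6232 L


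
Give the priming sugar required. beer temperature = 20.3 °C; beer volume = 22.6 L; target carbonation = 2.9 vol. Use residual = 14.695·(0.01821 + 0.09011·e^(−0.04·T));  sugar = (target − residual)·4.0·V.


residual = 14.695·(0.01821 + 0.09011·e^(−0.04·20.3)) = 0.8555
sugar = (2.9 − 0.8555)·4.0·22.6

184.8241 g


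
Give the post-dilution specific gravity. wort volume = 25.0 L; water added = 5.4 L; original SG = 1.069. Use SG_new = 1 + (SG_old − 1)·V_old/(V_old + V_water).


pts = (1.069 − 1)·1000·25.0/(25.0 + 5.4) = 56.7434
SG_new = 1 + 56.7434/1000

1.0567


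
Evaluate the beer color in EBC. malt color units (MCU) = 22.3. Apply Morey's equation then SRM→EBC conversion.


SRM = 1.4922·MCU^0.6859;  EBC = SRM·1.97
SRM = 1.4922·22.3^0.6859 = 12.5496
EBC = 12.5496·1.97

24.7227 EBC


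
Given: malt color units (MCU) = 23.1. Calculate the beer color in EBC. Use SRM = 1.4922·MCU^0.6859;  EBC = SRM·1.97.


SRM = 1.4922·23.1^0.6859 = 12.8567
EBC = 12.8567·1.97

25.3276 EBC


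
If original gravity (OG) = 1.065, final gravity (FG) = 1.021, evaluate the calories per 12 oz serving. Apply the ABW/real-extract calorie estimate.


ABW = (OG−FG)·131.25·0.79/FG;  °P = 259 − 259/SG (for OG→OE and FG→AE);  RE = 0.1808·OE + 0.8192·AE;  Cal = (6.9·ABW + 4·(RE−0.1))·FG·3.55
ABW = (1.065 − 1.021)·131.25·0.79/1.021 = 4.4684
OE = 259 − 259/1.065 = 15.8075 °P
AE = 259 − 259/1.021 = 5.3271 °P
RE = 0.1808·15.8075 + 0.8192·5.3271 = 7.2220 °P
Cal = (6.9·4.4684 + 4·(7.2220−0.1))·1.021·3.55

215.0083 kcal


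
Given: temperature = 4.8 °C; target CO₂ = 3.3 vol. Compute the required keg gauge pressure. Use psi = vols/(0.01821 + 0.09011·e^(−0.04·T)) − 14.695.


psi = 3.3/(0.01821 + 0.09011·e^(−0.04·4.8)) − 14.695

20.9505 psi


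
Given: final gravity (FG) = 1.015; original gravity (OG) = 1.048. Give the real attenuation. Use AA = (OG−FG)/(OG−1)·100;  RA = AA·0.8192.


AA = (1.048 − 1.015)/(1.048 − 1)·100 = 68.7500
RA = 68.7500·0.8192

56.3200 %


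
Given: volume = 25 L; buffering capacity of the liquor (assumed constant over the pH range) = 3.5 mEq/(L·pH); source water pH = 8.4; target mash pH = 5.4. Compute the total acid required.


acid = buffering capacity · (pH_source − pH_target) · V
acid = 3.5 · (8.4 − 5.4) · 25

262.5000 mEq


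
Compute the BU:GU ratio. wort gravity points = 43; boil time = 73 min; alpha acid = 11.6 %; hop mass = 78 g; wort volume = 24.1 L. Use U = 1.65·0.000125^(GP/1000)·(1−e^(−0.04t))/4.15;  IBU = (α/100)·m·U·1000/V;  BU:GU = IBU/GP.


U = 1.65·0.000125^(43/1000)·(1−e^(−0.04·73))/4.15 = 0.2556
IBU = (11.6/100)·78·0.2556·1000/24.1 = 95.9533
BU:GU = 95.9533/43

2.2315


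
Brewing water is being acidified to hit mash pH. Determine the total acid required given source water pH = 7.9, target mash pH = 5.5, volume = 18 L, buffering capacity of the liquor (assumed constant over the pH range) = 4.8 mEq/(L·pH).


acid = buffering capacity · (pH_source − pH_target) · V
acid = 4.8 · (7.9 − 5.5) · 18

207.3600 mEq


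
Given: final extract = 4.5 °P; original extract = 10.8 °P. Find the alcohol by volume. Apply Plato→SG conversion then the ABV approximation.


SG = 259/(259 − P);  ABV = (OG − FG)·131.25
OG = 259/(259 − 10.8) = 1.0435
FG = 259/(259 − 4.5) = 1.0177
ABV = (1.0435 − 1.0177)·131.25

3.3904 % ABV


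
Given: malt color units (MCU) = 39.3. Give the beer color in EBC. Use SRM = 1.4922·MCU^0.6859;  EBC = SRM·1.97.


SRM = 1.4922·39.3^0.6859 = 18.5106
EBC = 18.5106·1.97

36.4659 EBC


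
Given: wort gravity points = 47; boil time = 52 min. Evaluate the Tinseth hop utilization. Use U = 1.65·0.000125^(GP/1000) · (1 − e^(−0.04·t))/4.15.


bigness = 1.65·0.000125^(47/1000) = 1.0815
boil_factor = (1 − e^(−0.04·52))/4.15 = 0.2109
U = 1.0815 · 0.2109

0.2281


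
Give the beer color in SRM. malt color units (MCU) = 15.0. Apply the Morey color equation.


SRM = 1.4922 · MCU^0.6859
SRM = 1.4922 · 15.0^0.6859

9.5611 SRM


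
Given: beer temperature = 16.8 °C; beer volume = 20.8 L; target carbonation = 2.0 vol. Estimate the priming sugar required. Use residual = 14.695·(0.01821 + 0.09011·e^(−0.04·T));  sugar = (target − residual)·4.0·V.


residual = 14.695·(0.01821 + 0.09011·e^(−0.04·16.8)) = 0.9438
sugar = (2.0 − 0.9438)·4.0·20.8

87.8734 g


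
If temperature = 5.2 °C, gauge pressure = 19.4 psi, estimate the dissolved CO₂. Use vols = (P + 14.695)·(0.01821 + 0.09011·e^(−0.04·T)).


vols = (19.4 + 14.695)·(0.01821 + 0.09011·e^(−0.04·5.2))

3.1162 volumes


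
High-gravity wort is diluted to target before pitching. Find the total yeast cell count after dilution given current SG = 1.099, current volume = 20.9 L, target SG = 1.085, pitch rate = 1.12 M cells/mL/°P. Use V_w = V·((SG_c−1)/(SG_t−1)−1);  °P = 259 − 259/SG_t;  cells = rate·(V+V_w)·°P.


V_w = 20.9·((1.099−1)/(1.085−1)−1) = 3.4424
V_final = 20.9 + 3.4424 = 24.3424
°P = 259 − 259/1.085 = 20.2903
cells = 1.12·24.3424·20.2903

553.1839 billion cells


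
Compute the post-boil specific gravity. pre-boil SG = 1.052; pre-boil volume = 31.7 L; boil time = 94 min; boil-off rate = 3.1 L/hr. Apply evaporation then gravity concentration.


V_post = V_pre − rate·(t/60);  SG_post = 1 + (SG_pre−1)·V_pre/V_post
V_post = 31.7 − 3.1·(94/60) = 26.8433
SG_post = 1 + (1.052 − 1)·31.7/26.8433

1.0614


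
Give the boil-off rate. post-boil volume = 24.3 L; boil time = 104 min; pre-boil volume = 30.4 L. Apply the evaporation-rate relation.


rate = (V_pre − V_post) / (t_min/60)
rate = (30.4 − 24.3) / (104/60)

3.5192 L/hr


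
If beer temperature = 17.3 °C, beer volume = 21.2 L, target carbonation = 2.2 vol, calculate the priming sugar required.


residual = 14.695·(0.01821 + 0.09011·e^(−0.04·T));  sugar = (target − residual)·4.0·V
residual = 14.695·(0.01821 + 0.09011·e^(−0.04·17.3)) = 0.9304
sugar = (2.2 − 0.9304)·4.0·21.2

107.6588 g


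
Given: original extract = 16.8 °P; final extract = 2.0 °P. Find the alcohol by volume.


SG = 259/(259 − P);  ABV = (OG − FG)·131.25
OG = 259/(259 − 16.8) = 1.0694
FG = 259/(259 − 2.0) = 1.0078
ABV = (1.0694 − 1.0078)·131.25

8.0826 % ABV


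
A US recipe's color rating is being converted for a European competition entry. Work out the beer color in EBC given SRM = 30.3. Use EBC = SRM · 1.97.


EBC = 30.3 · 1.97

59.6910 EBC


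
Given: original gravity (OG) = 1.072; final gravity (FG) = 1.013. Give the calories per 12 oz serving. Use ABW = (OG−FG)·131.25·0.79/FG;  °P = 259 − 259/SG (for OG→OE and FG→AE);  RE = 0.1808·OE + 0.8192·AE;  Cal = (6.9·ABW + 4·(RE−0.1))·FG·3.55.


ABW = (1.072 − 1.013)·131.25·0.79/1.013 = 6.0391
OE = 259 − 259/1.072 = 17.3955 °P
AE = 259 − 259/1.013 = 3.3238 °P
RE = 0.1808·17.3955 + 0.8192·3.3238 = 5.8680 °P
Cal = (6.9·6.0391 + 4·(5.8680−0.1))·1.013·3.55

232.8195 kcal


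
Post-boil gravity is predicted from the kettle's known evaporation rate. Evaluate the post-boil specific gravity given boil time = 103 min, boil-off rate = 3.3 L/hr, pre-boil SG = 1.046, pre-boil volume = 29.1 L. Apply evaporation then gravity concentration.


V_post = V_pre − rate·(t/60);  SG_post = 1 + (SG_pre−1)·V_pre/V_post
V_post = 29.1 − 3.3·(103/60) = 23.4350
SG_post = 1 + (1.046 − 1)·29.1/23.4350

1.0571


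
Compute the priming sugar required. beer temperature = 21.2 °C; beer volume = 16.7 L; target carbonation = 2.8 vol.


residual = 14.695·(0.01821 + 0.09011·e^(−0.04·T));  sugar = (target − residual)·4.0·V
residual = 14.695·(0.01821 + 0.09011·e^(−0.04·21.2)) = 0.8347
sugar = (2.8 − 0.8347)·4.0·16.7

131.2822 g


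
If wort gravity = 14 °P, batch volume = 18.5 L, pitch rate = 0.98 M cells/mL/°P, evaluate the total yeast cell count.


cells (billions) = rate · V_L · °P
cells = 0.98 · 18.5 · 14

253.8200 billion cells


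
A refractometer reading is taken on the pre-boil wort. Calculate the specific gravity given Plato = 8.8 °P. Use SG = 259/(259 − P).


SG = 259/(259 − 8.8)

1.0352


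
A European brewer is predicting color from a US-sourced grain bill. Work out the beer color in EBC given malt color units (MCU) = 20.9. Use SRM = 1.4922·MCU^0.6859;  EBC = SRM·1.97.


SRM = 1.4922·20.9^0.6859 = 12.0037
EBC = 12.0037·1.97

23.6473 EBC


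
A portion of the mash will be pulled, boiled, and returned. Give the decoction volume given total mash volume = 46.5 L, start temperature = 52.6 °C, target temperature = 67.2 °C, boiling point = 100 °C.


V_dec = V_total·(T_target − T_start)/(T_boil − T_start)
V_dec = 46.5·(67.2 − 52.6)/(100 − 52.6)

14.3228 L


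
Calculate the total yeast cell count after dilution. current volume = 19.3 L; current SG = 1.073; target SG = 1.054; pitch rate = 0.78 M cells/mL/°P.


V_w = V·((SG_c−1)/(SG_t−1)−1);  °P = 259 − 259/SG_t;  cells = rate·(V+V_w)·°P
V_w = 19.3·((1.073−1)/(1.054−1)−1) = 6.7907
V_final = 19.3 + 6.7907 = 26.0907
°P = 259 − 259/1.054 = 13.2694
cells = 0.78·26.0907·13.2694

270.0436 billion cells


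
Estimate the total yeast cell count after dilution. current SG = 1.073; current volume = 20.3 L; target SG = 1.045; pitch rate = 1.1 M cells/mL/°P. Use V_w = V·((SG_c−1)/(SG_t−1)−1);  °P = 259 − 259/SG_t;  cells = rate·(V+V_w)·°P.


V_w = 20.3·((1.073−1)/(1.045−1)−1) = 12.6311
V_final = 20.3 + 12.6311 = 32.9311
°P = 259 − 259/1.045 = 11.1531
cells = 1.1·32.9311·11.1531

404.0127 billion cells


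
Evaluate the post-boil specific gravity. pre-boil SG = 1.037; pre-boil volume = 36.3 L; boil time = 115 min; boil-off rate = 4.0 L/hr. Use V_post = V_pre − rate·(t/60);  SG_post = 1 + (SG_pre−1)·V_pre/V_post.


V_post = 36.3 − 4.0·(115/60) = 28.6333
SG_post = 1 + (1.037 − 1)·36.3/28.6333

1.0469


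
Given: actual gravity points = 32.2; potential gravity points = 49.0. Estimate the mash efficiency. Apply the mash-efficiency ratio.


efficiency = actual / potential × 100
efficiency = 32.2 / 49.0 × 100

65.7143 %


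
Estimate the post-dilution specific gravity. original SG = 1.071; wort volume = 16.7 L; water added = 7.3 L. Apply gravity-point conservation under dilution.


SG_new = 1 + (SG_old − 1)·V_old/(V_old + V_water)
pts = (1.071 − 1)·1000·16.7/(16.7 + 7.3) = 49.4042
SG_new = 1 + 49.4042/1000

1.0494


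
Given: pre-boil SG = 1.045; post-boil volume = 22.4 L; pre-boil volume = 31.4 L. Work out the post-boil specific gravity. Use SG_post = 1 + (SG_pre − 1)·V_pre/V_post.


pts_pre = (1.045 − 1)·1000 = 45.0000
pts_post = 45.0000·31.4/22.4 = 63.0804
SG_post = 1 + 63.0804/1000

1.0631


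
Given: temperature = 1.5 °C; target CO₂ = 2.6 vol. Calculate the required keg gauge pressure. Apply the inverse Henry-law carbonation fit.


psi = vols/(0.01821 + 0.09011·e^(−0.04·T)) − 14.695
psi = 2.6/(0.01821 + 0.09011·e^(−0.04·1.5)) − 14.695

10.5300 psi


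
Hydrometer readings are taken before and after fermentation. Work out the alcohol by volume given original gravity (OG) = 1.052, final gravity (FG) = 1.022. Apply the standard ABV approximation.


ABV = (OG − FG) · 131.25
ABV = (1.052 − 1.022) · 131.25

3.9375 % ABV


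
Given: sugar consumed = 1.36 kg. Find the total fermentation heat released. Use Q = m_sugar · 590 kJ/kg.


Q = 1.36 · 590

802.4000 kJ


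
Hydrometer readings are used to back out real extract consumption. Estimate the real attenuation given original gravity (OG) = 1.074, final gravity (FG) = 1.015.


AA = (OG−FG)/(OG−1)·100;  RA = AA·0.8192
AA = (1.074 − 1.015)/(1.074 − 1)·100 = 79.7297
RA = 79.7297·0.8192

65.3146 %


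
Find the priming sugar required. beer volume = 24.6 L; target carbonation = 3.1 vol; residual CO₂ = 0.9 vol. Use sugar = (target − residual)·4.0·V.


sugar = (3.1 − 0.9)·4.0·24.6

216.4800 g


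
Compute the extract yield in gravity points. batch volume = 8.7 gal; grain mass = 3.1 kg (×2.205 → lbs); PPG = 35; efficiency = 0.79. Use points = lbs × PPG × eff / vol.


lbs = 3.1 × 2.205 = 6.8355
points = 6.8355 × 35 × 0.79 / 8.7

21.7243 points


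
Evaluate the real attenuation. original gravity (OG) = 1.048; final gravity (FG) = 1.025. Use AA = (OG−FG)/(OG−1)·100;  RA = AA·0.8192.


AA = (1.048 − 1.025)/(1.048 − 1)·100 = 47.9167
RA = 47.9167·0.8192

39.2533 %


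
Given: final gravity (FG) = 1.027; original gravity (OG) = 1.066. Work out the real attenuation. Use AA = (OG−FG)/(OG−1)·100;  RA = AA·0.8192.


AA = (1.066 − 1.027)/(1.066 − 1)·100 = 59.0909
RA = 59.0909·0.8192

48.4073 %


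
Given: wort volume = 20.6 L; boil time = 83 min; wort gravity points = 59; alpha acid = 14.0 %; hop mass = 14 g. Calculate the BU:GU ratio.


U = 1.65·0.000125^(GP/1000)·(1−e^(−0.04t))/4.15;  IBU = (α/100)·m·U·1000/V;  BU:GU = IBU/GP
U = 1.65·0.000125^(59/1000)·(1−e^(−0.04·83))/4.15 = 0.2255
IBU = (14.0/100)·14·0.2255·1000/20.6 = 21.4561
BU:GU = 21.4561/59

0.3637


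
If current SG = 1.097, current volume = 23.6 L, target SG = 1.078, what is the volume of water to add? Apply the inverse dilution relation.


V_water = V·((SG_curr − 1)/(SG_target − 1) − 1)
V_water = 23.6·((1.097 − 1)/(1.078 − 1) − 1)

5.7487 L


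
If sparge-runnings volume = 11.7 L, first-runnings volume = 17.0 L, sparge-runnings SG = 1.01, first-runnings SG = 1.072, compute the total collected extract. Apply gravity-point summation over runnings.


total = Σ (SG_i − 1)·1000·V_i
first = (1.072 − 1)·1000·17.0 = 1224.0000
sparge = (1.01 − 1)·1000·11.7 = 117.0000
total = 1224.0000 + 117.0000

1341.0000 gravity·L


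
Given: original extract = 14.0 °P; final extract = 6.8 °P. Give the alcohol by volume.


SG = 259/(259 − P);  ABV = (OG − FG)·131.25
OG = 259/(259 − 14.0) = 1.0571
FG = 259/(259 − 6.8) = 1.0270
ABV = (1.0571 − 1.0270)·131.25

3.9611 % ABV


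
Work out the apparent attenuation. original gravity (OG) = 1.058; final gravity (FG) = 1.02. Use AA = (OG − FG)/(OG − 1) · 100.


AA = (1.058 − 1.02)/(1.058 − 1) · 100

65.5172 %


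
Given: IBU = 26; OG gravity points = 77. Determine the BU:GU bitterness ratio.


BU:GU = IBU / OG_points
BU:GU = 26 / 77

0.3377


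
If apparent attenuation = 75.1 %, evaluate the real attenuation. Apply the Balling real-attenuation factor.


RA = AA · 0.8192
RA = 75.1 · 0.8192

61.5219 %


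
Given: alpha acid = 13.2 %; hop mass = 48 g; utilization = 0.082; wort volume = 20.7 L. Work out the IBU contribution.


IBU = (α/100)·mass·U·1000 / V
IBU = (13.2/100)·48·0.082·1000 / 20.7

25.0991 IBU


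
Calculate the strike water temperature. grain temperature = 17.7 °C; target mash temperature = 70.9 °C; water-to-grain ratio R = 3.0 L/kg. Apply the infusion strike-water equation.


T_strike = (0.41/R)·(T_mash − T_grain) + T_mash
T_strike = (0.41/3.0)·(70.9 − 17.7) + 70.9

78.1707 °C


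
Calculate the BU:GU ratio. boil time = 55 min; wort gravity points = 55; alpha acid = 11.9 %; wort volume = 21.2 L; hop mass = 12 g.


U = 1.65·0.000125^(GP/1000)·(1−e^(−0.04t))/4.15;  IBU = (α/100)·m·U·1000/V;  BU:GU = IBU/GP
U = 1.65·0.000125^(55/1000)·(1−e^(−0.04·55))/4.15 = 0.2157
IBU = (11.9/100)·12·0.2157·1000/21.2 = 14.5263
BU:GU = 14.5263/55

0.2641


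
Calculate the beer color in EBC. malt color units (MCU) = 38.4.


SRM = 1.4922·MCU^0.6859;  EBC = SRM·1.97
SRM = 1.4922·38.4^0.6859 = 18.2188
EBC = 18.2188·1.97

35.8910 EBC


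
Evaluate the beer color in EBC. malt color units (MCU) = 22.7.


SRM = 1.4922·MCU^0.6859;  EBC = SRM·1.97
SRM = 1.4922·22.7^0.6859 = 12.7036
EBC = 12.7036·1.97

25.0260 EBC


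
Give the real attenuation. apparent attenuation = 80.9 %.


RA = AA · 0.8192
RA = 80.9 · 0.8192

66.2733 %


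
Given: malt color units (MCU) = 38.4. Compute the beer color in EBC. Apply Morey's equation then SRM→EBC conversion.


SRM = 1.4922·MCU^0.6859;  EBC = SRM·1.97
SRM = 1.4922·38.4^0.6859 = 18.2188
EBC = 18.2188·1.97

35.8910 EBC


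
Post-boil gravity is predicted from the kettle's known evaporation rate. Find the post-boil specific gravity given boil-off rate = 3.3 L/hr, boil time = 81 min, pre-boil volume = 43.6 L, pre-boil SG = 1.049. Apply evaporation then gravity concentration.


V_post = V_pre − rate·(t/60);  SG_post = 1 + (SG_pre−1)·V_pre/V_post
V_post = 43.6 − 3.3·(81/60) = 39.1450
SG_post = 1 + (1.049 − 1)·43.6/39.1450

1.0546


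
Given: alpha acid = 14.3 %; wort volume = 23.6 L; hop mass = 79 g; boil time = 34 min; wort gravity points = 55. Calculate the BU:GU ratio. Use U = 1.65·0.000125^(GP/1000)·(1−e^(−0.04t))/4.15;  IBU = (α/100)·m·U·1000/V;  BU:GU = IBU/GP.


U = 1.65·0.000125^(55/1000)·(1−e^(−0.04·34))/4.15 = 0.1803
IBU = (14.3/100)·79·0.1803·1000/23.6 = 86.2987
BU:GU = 86.2987/55

1.5691


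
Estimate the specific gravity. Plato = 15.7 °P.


SG = 259/(259 − P)
SG = 259/(259 − 15.7)

1.0645


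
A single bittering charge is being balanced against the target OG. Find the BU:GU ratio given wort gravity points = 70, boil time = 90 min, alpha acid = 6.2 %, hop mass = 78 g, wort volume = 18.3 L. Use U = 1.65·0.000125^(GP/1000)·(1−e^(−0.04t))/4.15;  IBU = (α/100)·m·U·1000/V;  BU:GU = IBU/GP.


U = 1.65·0.000125^(70/1000)·(1−e^(−0.04·90))/4.15 = 0.2062
IBU = (6.2/100)·78·0.2062·1000/18.3 = 54.4782
BU:GU = 54.4782/70

0.7783
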